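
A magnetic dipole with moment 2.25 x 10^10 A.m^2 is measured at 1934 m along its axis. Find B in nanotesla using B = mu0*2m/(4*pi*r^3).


m = 2.25 x 10^10 = 22500000000 A.m^2
2m = 45000000000 A.m^2
r^3 = 1934^3 = 7233848504
B = (4pi*10^-7) * 45000000000 / (4*pi * 7233848504) * 1e9
= 56548.667765 / 90903221269.39 * 1e9
= 622.0755 nT

622.0755


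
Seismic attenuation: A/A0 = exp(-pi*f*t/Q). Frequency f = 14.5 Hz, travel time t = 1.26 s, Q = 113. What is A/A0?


pi*f*t/Q = pi*14.5*1.26/113 = 0.507937
A/A0 = exp(-0.507937) = 0.601736

0.601736


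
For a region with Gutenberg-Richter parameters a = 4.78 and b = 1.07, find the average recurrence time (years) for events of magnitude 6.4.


log10(N) = 4.78 - 1.07*6.4 = -2.068
N = 10^-2.068 = 0.008551
T = 1/N = 1/0.008551 = 116.9499 years

116.9499


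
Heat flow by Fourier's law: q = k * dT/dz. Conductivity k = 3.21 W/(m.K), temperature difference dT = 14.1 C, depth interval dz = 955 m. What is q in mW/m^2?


q = k * dT / dz * 1000
= 3.21 * 14.1 / 955 * 1000
= 0.047394 * 1000
= 47.3937 mW/m^2

47.3937


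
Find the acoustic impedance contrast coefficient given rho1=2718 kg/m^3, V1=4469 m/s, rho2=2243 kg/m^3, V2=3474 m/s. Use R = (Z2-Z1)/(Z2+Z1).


Z1 = 2718 * 4469 = 12146742
Z2 = 2243 * 3474 = 7792182
R = (7792182 - 12146742) / (7792182 + 12146742) = -4354560 / 19938924 = -0.2184

-0.2184


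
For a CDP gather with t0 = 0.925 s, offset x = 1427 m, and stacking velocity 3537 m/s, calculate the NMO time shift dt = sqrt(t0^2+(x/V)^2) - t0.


x/Vnmo = 1427/3537 = 0.403449
(x/Vnmo)^2 = 0.162771
t0^2 = 0.855625
sqrt(0.855625 + 0.162771) = 1.009156
dt = 1.009156 - 0.925 = 0.084156

0.084156


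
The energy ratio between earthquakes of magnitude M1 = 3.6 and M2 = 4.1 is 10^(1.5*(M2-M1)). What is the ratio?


M2 - M1 = 4.1 - 3.6 = 0.5
1.5 * 0.5 = 0.75
ratio = 10^0.75 = 5.62

5.62


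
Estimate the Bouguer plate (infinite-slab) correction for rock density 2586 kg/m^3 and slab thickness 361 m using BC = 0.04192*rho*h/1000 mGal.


BC = 0.04192 * rho * h / 1000
= 0.04192 * 2586 * 361 / 1000
= 39.1342 mGal

39.1342


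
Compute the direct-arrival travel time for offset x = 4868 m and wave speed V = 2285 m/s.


t = x / V
= 4868 / 2285
= 2.1304 s

2.1304


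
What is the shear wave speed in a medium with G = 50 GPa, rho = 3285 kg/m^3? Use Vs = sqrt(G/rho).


Convert G to Pa: G = 50e9 Pa
Compute G/rho = 50e9 / 3285 = 15220700.1522
Vs = sqrt(15220700.1522) = 3901.37 m/s

3901.37


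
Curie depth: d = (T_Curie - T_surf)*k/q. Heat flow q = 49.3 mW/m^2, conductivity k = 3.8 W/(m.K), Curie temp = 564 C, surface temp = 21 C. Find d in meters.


T_Curie - T_surf = 564 - 21 = 543 C
Convert q to W/m^2: 49.3 mW/m^2 = 0.0493 W/m^2
d = 543 * 3.8 / 0.0493 = 41853.96 m

41853.96


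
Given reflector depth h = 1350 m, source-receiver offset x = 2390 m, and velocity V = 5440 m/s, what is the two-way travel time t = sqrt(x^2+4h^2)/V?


x^2 + 4h^2 = 2390^2 + 4*1350^2 = 5712100 + 7290000 = 13002100
sqrt(13002100) = 3605.8425
t = 3605.8425 / 5440 = 0.6628 s

0.6628


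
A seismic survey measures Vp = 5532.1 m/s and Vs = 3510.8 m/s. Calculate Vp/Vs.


Vp/Vs = 5532.1 / 3510.8
= 1.5757

1.5757


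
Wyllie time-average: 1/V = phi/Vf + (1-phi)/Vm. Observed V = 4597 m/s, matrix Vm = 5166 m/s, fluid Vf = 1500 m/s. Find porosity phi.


1/V - 1/Vm = 1/4597 - 1/5166 = 2.396e-05
1/Vf - 1/Vm = 1/1500 - 1/5166 = 0.00047309
phi = 2.396e-05 / 0.00047309 = 0.0506

0.0506


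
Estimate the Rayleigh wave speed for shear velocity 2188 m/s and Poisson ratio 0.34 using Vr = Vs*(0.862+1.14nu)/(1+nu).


Numerator factor = 0.862 + 1.14*0.34 = 1.2496
Denominator = 1 + 0.34 = 1.34
Vr = 2188 * 1.2496 / 1.34 = 2040.39 m/s

2040.39


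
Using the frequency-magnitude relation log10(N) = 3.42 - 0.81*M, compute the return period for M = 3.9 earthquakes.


log10(N) = 3.42 - 0.81*3.9 = 0.261
N = 10^0.261 = 1.823896
T = 1/N = 1/1.823896 = 0.5483 years

0.5483


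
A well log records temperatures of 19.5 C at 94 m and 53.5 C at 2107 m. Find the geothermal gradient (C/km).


dT = 53.5 - 19.5 = 34.0 C
dz = 2107 - 94 = 2013 m
gradient = dT/dz * 1000 = 34.0/2013 * 1000 = 16.8902 C/km

16.8902


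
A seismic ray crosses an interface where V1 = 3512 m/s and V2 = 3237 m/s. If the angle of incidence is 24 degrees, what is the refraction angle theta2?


sin(theta1) = sin(24 deg) = 0.406737
sin(theta2) = V2/V1 * sin(theta1) = 3237/3512 * 0.406737 = 0.374888
theta2 = arcsin(0.374888) = 22.0174 degrees

22.0174


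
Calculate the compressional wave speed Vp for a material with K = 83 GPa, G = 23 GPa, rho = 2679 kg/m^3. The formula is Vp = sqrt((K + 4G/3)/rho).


First compute the effective modulus:
K + 4G/3 = 83e9 + 4*23e9/3 = 113666666666.67 Pa
Then divide by density:
113666666666.67 / 2679 = 42428766.9528 Pa/(kg/m^3)
Take the square root:
Vp = sqrt(42428766.9528) = 6513.74 m/s

6513.74


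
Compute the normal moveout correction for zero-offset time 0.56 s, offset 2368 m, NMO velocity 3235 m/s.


x/Vnmo = 2368/3235 = 0.731994
(x/Vnmo)^2 = 0.535815
t0^2 = 0.3136
sqrt(0.3136 + 0.535815) = 0.921637
dt = 0.921637 - 0.56 = 0.361637

0.361637


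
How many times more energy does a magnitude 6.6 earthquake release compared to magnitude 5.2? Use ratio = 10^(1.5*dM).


M2 - M1 = 6.6 - 5.2 = 1.4
1.5 * 1.4 = 2.1
ratio = 10^2.1 = 125.89

125.89


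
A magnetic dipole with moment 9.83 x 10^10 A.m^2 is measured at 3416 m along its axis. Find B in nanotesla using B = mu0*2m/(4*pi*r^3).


m = 9.83 x 10^10 = 98300000000 A.m^2
2m = 196600000000 A.m^2
r^3 = 3416^3 = 39861495296
B = (4pi*10^-7) * 196600000000 / (4*pi * 39861495296) * 1e9
= 247054.846278 / 500914323132.07 * 1e9
= 493.2078 nT

493.2078


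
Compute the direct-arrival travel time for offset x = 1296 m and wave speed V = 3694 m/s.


t = x / V
= 1296 / 3694
= 0.3508 s

0.3508


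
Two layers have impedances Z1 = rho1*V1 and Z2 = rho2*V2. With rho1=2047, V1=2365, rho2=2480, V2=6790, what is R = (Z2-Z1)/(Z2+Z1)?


Z1 = 2047 * 2365 = 4841155
Z2 = 2480 * 6790 = 16839200
R = (16839200 - 4841155) / (16839200 + 4841155) = 11998045 / 21680355 = 0.5534

0.5534


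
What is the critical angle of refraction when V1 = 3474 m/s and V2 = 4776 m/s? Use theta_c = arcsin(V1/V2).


V1/V2 = 3474/4776 = 0.727387
theta_c = arcsin(0.727387) = 46.6678 degrees

46.6678


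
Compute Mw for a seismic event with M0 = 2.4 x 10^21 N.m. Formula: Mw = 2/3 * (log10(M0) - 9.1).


log10(M0) = log10(2.4 x 10^21) = 21.3802
Mw = 2/3 * (21.3802 - 9.1)
= 2/3 * 12.2802
= 8.19

8.19


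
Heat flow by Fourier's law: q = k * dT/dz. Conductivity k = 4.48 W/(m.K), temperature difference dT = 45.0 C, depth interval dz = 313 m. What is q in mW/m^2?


q = k * dT / dz * 1000
= 4.48 * 45.0 / 313 * 1000
= 0.644089 * 1000
= 644.0895 mW/m^2

644.0895


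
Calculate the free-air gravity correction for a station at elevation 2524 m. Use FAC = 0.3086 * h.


FAC = 0.3086 * h
= 0.3086 * 2524
= 778.9064 mGal

778.9064


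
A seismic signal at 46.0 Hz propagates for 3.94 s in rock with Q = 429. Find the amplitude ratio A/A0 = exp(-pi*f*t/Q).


pi*f*t/Q = pi*46.0*3.94/429 = 1.327231
A/A0 = exp(-1.327231) = 0.265211

0.265211


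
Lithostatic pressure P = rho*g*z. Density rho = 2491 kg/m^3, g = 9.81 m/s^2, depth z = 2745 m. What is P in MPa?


P = rho * g * z / 1e6
= 2491 * 9.81 * 2745 / 1e6
= 67078768.95 / 1e6
= 67.0788 MPa

67.0788


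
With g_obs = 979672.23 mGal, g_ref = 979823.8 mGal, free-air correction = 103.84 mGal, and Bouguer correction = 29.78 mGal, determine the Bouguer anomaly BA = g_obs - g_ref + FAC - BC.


BA = g_obs - g_ref + FAC - BC
= 979672.23 - 979823.8 + 103.84 - 29.78
= -77.51 mGal

-77.51


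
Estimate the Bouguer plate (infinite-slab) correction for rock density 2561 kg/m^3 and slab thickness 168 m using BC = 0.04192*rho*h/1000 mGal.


BC = 0.04192 * rho * h / 1000
= 0.04192 * 2561 * 168 / 1000
= 18.036 mGal

18.036


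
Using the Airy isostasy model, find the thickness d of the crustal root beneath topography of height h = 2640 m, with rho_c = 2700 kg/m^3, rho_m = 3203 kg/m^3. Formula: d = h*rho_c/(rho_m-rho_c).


rho_m - rho_c = 3203 - 2700 = 503
d = 2640 * 2700 / 503
= 7128000 / 503
= 14170.97 m

14170.97


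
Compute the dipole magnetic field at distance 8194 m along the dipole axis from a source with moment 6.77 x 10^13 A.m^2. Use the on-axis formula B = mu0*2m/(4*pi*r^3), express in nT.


m = 6.77 x 10^13 = 67700000000000 A.m^2
2m = 135400000000000 A.m^2
r^3 = 8194^3 = 550158565384
B = (4pi*10^-7) * 135400000000000 / (4*pi * 550158565384) * 1e9
= 170148658.118423 / 6913496429279.5 * 1e9
= 24611.0864 nT

24611.0864


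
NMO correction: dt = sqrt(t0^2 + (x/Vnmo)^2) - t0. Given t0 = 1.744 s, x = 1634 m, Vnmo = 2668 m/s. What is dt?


x/Vnmo = 1634/2668 = 0.612444
(x/Vnmo)^2 = 0.375087
t0^2 = 3.041536
sqrt(3.041536 + 0.375087) = 1.848411
dt = 1.848411 - 1.744 = 0.104411

0.104411


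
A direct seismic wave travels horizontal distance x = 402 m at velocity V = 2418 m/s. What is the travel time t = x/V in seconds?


t = x / V
= 402 / 2418
= 0.1663 s

0.1663


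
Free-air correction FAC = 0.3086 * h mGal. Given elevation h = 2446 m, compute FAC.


FAC = 0.3086 * h
= 0.3086 * 2446
= 754.8356 mGal

754.8356


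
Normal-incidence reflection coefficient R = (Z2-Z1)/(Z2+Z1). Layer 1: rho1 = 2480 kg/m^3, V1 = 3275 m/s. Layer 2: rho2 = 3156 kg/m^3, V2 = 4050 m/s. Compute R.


Z1 = 2480 * 3275 = 8122000
Z2 = 3156 * 4050 = 12781800
R = (12781800 - 8122000) / (12781800 + 8122000) = 4659800 / 20903800 = 0.2229

0.2229


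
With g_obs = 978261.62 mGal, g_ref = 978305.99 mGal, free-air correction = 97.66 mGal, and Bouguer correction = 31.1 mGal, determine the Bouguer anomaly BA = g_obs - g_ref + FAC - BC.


BA = g_obs - g_ref + FAC - BC
= 978261.62 - 978305.99 + 97.66 - 31.1
= 22.19 mGal

22.19


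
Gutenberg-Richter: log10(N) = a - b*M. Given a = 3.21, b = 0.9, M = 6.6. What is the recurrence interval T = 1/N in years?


log10(N) = 3.21 - 0.9*6.6 = -2.73
N = 10^-2.73 = 0.001862
T = 1/N = 1/0.001862 = 537.0318 years

537.0318


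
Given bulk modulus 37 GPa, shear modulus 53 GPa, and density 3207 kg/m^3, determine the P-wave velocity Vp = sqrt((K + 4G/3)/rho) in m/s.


First compute the effective modulus:
K + 4G/3 = 37e9 + 4*53e9/3 = 107666666666.67 Pa
Then divide by density:
107666666666.67 / 3207 = 33572393.7221 Pa/(kg/m^3)
Take the square root:
Vp = sqrt(33572393.7221) = 5794.17 m/s

5794.17


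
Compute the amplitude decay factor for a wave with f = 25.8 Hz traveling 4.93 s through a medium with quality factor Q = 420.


pi*f*t/Q = pi*25.8*4.93/420 = 0.951409
A/A0 = exp(-0.951409) = 0.386197

0.386197


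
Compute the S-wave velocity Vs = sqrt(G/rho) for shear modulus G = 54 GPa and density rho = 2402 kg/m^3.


Convert G to Pa: G = 54e9 Pa
Compute G/rho = 54e9 / 2402 = 22481265.612
Vs = sqrt(22481265.612) = 4741.44 m/s

4741.44


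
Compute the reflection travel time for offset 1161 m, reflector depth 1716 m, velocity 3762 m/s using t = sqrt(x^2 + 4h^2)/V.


x^2 + 4h^2 = 1161^2 + 4*1716^2 = 1347921 + 11778624 = 13126545
sqrt(13126545) = 3623.0574
t = 3623.0574 / 3762 = 0.9631 s

0.9631


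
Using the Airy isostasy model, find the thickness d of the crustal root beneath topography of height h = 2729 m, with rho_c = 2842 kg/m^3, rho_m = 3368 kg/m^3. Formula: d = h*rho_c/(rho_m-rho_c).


rho_m - rho_c = 3368 - 2842 = 526
d = 2729 * 2842 / 526
= 7755818 / 526
= 14744.9 m

14744.9


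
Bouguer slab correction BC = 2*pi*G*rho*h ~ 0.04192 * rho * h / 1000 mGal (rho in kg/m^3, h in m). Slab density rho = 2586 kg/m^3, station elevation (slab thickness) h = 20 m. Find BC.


BC = 0.04192 * rho * h / 1000
= 0.04192 * 2586 * 20 / 1000
= 2.1681 mGal

2.1681


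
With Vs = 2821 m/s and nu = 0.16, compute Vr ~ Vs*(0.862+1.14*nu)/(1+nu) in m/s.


Numerator factor = 0.862 + 1.14*0.16 = 1.0444
Denominator = 1 + 0.16 = 1.16
Vr = 2821 * 1.0444 / 1.16 = 2539.87 m/s

2539.87


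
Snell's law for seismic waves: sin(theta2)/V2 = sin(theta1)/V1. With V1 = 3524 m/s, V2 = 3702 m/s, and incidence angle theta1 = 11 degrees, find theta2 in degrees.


sin(theta1) = sin(11 deg) = 0.190809
sin(theta2) = V2/V1 * sin(theta1) = 3702/3524 * 0.190809 = 0.200447
theta2 = arcsin(0.200447) = 11.5631 degrees

11.5631


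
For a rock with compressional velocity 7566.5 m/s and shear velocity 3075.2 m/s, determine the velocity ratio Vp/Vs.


Vp/Vs = 7566.5 / 3075.2
= 2.4605

2.4605


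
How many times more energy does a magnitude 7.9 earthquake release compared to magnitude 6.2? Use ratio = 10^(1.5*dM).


M2 - M1 = 7.9 - 6.2 = 1.7
1.5 * 1.7 = 2.55
ratio = 10^2.55 = 354.81

354.81


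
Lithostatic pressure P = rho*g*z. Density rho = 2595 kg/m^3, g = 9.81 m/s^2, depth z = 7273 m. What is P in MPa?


P = rho * g * z / 1e6
= 2595 * 9.81 * 7273 / 1e6
= 185148397.35 / 1e6
= 185.1484 MPa

185.1484


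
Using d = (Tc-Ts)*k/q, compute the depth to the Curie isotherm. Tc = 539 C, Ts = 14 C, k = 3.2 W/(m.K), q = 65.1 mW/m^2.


T_Curie - T_surf = 539 - 14 = 525 C
Convert q to W/m^2: 65.1 mW/m^2 = 0.0651 W/m^2
d = 525 * 3.2 / 0.0651 = 25806.45 m

25806.45


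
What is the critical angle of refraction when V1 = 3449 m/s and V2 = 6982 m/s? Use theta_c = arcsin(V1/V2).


V1/V2 = 3449/6982 = 0.493985
theta_c = arcsin(0.493985) = 29.6028 degrees

29.6028


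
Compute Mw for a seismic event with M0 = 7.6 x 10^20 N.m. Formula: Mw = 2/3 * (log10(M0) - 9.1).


log10(M0) = log10(7.6 x 10^20) = 20.8808
Mw = 2/3 * (20.8808 - 9.1)
= 2/3 * 11.7808
= 7.85

7.85


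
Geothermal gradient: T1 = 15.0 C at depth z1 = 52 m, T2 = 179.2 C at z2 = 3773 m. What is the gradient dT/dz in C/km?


dT = 179.2 - 15.0 = 164.2 C
dz = 3773 - 52 = 3721 m
gradient = dT/dz * 1000 = 164.2/3721 * 1000 = 44.1279 C/km

44.1279


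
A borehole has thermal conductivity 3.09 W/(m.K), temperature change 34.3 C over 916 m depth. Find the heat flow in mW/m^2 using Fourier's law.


q = k * dT / dz * 1000
= 3.09 * 34.3 / 916 * 1000
= 0.115706 * 1000
= 115.7063 mW/m^2

115.7063


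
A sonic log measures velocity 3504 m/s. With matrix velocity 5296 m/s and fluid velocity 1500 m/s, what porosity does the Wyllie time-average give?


1/V - 1/Vm = 1/3504 - 1/5296 = 9.657e-05
1/Vf - 1/Vm = 1/1500 - 1/5296 = 0.00047784
phi = 9.657e-05 / 0.00047784 = 0.2021

0.2021


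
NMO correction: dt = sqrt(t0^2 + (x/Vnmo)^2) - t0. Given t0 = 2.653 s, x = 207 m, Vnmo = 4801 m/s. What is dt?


x/Vnmo = 207/4801 = 0.043116
(x/Vnmo)^2 = 0.001859
t0^2 = 7.038409
sqrt(7.038409 + 0.001859) = 2.65335
dt = 2.65335 - 2.653 = 0.00035

3.500000e-04


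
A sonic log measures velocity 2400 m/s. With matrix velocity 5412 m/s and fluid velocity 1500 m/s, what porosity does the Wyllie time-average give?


1/V - 1/Vm = 1/2400 - 1/5412 = 0.00023189
1/Vf - 1/Vm = 1/1500 - 1/5412 = 0.00048189
phi = 0.00023189 / 0.00048189 = 0.4812

0.4812


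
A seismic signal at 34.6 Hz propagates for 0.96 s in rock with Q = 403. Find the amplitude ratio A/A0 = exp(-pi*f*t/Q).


pi*f*t/Q = pi*34.6*0.96/403 = 0.258936
A/A0 = exp(-0.258936) = 0.771873

0.771873


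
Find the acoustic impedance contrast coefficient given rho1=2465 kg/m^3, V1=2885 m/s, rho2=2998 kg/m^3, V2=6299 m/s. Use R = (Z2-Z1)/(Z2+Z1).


Z1 = 2465 * 2885 = 7111525
Z2 = 2998 * 6299 = 18884402
R = (18884402 - 7111525) / (18884402 + 7111525) = 11772877 / 25995927 = 0.4529

0.4529


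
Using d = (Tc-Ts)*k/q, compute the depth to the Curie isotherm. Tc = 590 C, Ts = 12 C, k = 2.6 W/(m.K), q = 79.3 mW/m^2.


T_Curie - T_surf = 590 - 12 = 578 C
Convert q to W/m^2: 79.3 mW/m^2 = 0.0793 W/m^2
d = 578 * 2.6 / 0.0793 = 18950.82 m

18950.82


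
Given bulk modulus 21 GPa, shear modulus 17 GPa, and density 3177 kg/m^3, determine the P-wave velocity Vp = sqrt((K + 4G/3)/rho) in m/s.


First compute the effective modulus:
K + 4G/3 = 21e9 + 4*17e9/3 = 43666666666.67 Pa
Then divide by density:
43666666666.67 / 3177 = 13744622.8098 Pa/(kg/m^3)
Take the square root:
Vp = sqrt(13744622.8098) = 3707.37 m/s

3707.37


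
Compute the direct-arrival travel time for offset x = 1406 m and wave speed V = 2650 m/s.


t = x / V
= 1406 / 2650
= 0.5306 s

0.5306


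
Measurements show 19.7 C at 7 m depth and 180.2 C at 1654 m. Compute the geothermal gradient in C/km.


dT = 180.2 - 19.7 = 160.5 C
dz = 1654 - 7 = 1647 m
gradient = dT/dz * 1000 = 160.5/1647 * 1000 = 97.4499 C/km

97.4499


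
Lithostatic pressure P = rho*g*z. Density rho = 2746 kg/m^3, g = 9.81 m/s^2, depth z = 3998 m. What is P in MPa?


P = rho * g * z / 1e6
= 2746 * 9.81 * 3998 / 1e6
= 107699163.48 / 1e6
= 107.6992 MPa

107.6992


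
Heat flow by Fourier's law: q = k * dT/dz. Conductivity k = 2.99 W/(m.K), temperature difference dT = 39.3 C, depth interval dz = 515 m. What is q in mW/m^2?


q = k * dT / dz * 1000
= 2.99 * 39.3 / 515 * 1000
= 0.228169 * 1000
= 228.1689 mW/m^2

228.1689


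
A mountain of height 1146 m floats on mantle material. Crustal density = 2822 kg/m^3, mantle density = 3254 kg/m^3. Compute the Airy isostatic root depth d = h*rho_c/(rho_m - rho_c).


rho_m - rho_c = 3254 - 2822 = 432
d = 1146 * 2822 / 432
= 3234012 / 432
= 7486.14 m

7486.14


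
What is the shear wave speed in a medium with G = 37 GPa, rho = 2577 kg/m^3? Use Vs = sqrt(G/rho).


Convert G to Pa: G = 37e9 Pa
Compute G/rho = 37e9 / 2577 = 14357780.3648
Vs = sqrt(14357780.3648) = 3789.17 m/s

3789.17


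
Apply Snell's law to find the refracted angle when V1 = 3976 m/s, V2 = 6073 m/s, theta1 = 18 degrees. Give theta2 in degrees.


sin(theta1) = sin(18 deg) = 0.309017
sin(theta2) = V2/V1 * sin(theta1) = 6073/3976 * 0.309017 = 0.471997
theta2 = arcsin(0.471997) = 28.164 degrees

28.164


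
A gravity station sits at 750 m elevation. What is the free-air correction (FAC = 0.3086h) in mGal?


FAC = 0.3086 * h
= 0.3086 * 750
= 231.45 mGal

231.45


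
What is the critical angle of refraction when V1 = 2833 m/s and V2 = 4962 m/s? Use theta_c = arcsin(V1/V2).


V1/V2 = 2833/4962 = 0.570939
theta_c = arcsin(0.570939) = 34.8157 degrees

34.8157


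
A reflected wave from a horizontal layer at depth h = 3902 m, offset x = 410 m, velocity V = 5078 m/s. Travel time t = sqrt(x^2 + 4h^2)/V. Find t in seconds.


x^2 + 4h^2 = 410^2 + 4*3902^2 = 168100 + 60902416 = 61070516
sqrt(61070516) = 7814.7627
t = 7814.7627 / 5078 = 1.5389 s

1.5389


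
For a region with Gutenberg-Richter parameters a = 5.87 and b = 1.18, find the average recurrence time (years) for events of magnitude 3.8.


log10(N) = 5.87 - 1.18*3.8 = 1.386
N = 10^1.386 = 24.32204
T = 1/N = 1/24.32204 = 0.0411 years

0.0411


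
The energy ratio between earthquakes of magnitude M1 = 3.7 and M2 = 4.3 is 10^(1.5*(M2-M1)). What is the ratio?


M2 - M1 = 4.3 - 3.7 = 0.6
1.5 * 0.6 = 0.9
ratio = 10^0.9 = 7.94

7.94


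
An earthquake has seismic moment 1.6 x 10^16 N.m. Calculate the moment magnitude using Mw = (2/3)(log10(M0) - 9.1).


log10(M0) = log10(1.6 x 10^16) = 16.2041
Mw = 2/3 * (16.2041 - 9.1)
= 2/3 * 7.1041
= 4.74

4.74


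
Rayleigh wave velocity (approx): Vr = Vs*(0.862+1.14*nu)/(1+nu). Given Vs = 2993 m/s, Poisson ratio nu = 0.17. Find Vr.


Numerator factor = 0.862 + 1.14*0.17 = 1.0558
Denominator = 1 + 0.17 = 1.17
Vr = 2993 * 1.0558 / 1.17 = 2700.86 m/s

2700.86


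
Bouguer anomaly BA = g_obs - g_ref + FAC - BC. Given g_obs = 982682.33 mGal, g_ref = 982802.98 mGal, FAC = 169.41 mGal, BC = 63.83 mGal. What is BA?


BA = g_obs - g_ref + FAC - BC
= 982682.33 - 982802.98 + 169.41 - 63.83
= -15.07 mGal

-15.07


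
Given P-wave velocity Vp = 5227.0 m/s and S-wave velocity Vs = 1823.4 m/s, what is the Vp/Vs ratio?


Vp/Vs = 5227.0 / 1823.4
= 2.8666

2.8666


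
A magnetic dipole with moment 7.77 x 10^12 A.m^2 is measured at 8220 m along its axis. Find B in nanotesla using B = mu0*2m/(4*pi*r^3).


m = 7.77 x 10^12 = 7770000000000 A.m^2
2m = 15540000000000 A.m^2
r^3 = 8220^3 = 555412248000
B = (4pi*10^-7) * 15540000000000 / (4*pi * 555412248000) * 1e9
= 19528139.934714 / 6979516152122.37 * 1e9
= 2797.9217 nT

2797.9217


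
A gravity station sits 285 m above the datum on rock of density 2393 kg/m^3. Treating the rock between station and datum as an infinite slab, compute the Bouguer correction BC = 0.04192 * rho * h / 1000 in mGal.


BC = 0.04192 * rho * h / 1000
= 0.04192 * 2393 * 285 / 1000
= 28.5896 mGal

28.5896


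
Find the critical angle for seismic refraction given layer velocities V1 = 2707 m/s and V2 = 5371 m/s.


V1/V2 = 2707/5371 = 0.504003
theta_c = arcsin(0.504003) = 30.2652 degrees

30.2652


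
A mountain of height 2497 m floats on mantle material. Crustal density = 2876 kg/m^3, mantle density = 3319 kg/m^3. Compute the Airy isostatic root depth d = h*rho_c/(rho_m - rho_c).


rho_m - rho_c = 3319 - 2876 = 443
d = 2497 * 2876 / 443
= 7181372 / 443
= 16210.77 m

16210.77


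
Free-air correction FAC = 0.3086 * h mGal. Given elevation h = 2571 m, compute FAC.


FAC = 0.3086 * h
= 0.3086 * 2571
= 793.4106 mGal

793.4106


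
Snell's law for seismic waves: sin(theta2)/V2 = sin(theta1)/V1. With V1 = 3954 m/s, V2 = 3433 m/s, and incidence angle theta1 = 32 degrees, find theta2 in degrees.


sin(theta1) = sin(32 deg) = 0.529919
sin(theta2) = V2/V1 * sin(theta1) = 3433/3954 * 0.529919 = 0.460094
theta2 = arcsin(0.460094) = 27.3932 degrees

27.3932


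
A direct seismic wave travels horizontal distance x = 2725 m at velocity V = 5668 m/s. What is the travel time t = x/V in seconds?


t = x / V
= 2725 / 5668
= 0.4808 s

0.4808


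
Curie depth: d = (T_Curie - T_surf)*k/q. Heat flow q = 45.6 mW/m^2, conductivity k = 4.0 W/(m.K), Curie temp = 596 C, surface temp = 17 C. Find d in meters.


T_Curie - T_surf = 596 - 17 = 579 C
Convert q to W/m^2: 45.6 mW/m^2 = 0.0456 W/m^2
d = 579 * 4.0 / 0.0456 = 50789.47 m

50789.47


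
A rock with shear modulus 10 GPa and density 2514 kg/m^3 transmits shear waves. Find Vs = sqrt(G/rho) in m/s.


Convert G to Pa: G = 10e9 Pa
Compute G/rho = 10e9 / 2514 = 3977724.7414
Vs = sqrt(3977724.7414) = 1994.42 m/s

1994.42


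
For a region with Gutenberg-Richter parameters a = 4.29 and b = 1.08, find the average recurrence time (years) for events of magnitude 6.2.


log10(N) = 4.29 - 1.08*6.2 = -2.406
N = 10^-2.406 = 0.003926
T = 1/N = 1/0.003926 = 254.683 years

254.683


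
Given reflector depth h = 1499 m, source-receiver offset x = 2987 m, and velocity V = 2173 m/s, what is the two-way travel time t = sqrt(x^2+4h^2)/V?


x^2 + 4h^2 = 2987^2 + 4*1499^2 = 8922169 + 8988004 = 17910173
sqrt(17910173) = 4232.0412
t = 4232.0412 / 2173 = 1.9476 s

1.9476


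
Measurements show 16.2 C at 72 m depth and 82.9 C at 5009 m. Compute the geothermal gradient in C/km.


dT = 82.9 - 16.2 = 66.7 C
dz = 5009 - 72 = 4937 m
gradient = dT/dz * 1000 = 66.7/4937 * 1000 = 13.5102 C/km

13.5102


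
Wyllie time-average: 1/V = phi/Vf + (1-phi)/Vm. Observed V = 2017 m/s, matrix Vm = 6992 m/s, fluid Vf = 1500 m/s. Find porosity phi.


1/V - 1/Vm = 1/2017 - 1/6992 = 0.00035277
1/Vf - 1/Vm = 1/1500 - 1/6992 = 0.00052365
phi = 0.00035277 / 0.00052365 = 0.6737

0.6737


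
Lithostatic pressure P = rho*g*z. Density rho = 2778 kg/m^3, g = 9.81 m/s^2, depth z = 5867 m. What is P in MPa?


P = rho * g * z / 1e6
= 2778 * 9.81 * 5867 / 1e6
= 159888540.06 / 1e6
= 159.8885 MPa

159.8885


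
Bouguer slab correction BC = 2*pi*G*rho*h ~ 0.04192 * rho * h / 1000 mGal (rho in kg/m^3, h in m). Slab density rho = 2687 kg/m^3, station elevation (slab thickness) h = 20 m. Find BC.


BC = 0.04192 * rho * h / 1000
= 0.04192 * 2687 * 20 / 1000
= 2.2528 mGal

2.2528


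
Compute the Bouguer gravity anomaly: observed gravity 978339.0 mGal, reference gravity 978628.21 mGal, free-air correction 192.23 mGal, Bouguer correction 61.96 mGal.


BA = g_obs - g_ref + FAC - BC
= 978339.0 - 978628.21 + 192.23 - 61.96
= -158.94 mGal

-158.94


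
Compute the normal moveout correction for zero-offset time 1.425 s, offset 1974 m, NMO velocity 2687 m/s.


x/Vnmo = 1974/2687 = 0.734648
(x/Vnmo)^2 = 0.539708
t0^2 = 2.030625
sqrt(2.030625 + 0.539708) = 1.603226
dt = 1.603226 - 1.425 = 0.178226

0.178226


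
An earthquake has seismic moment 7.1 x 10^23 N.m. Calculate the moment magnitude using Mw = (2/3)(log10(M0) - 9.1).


log10(M0) = log10(7.1 x 10^23) = 23.8513
Mw = 2/3 * (23.8513 - 9.1)
= 2/3 * 14.7513
= 9.83

9.83


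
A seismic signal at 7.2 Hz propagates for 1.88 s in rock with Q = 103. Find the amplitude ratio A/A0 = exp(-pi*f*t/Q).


pi*f*t/Q = pi*7.2*1.88/103 = 0.41286
A/A0 = exp(-0.41286) = 0.661755

0.661755


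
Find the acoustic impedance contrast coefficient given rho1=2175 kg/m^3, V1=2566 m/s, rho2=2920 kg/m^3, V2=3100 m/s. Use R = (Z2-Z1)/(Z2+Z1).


Z1 = 2175 * 2566 = 5581050
Z2 = 2920 * 3100 = 9052000
R = (9052000 - 5581050) / (9052000 + 5581050) = 3470950 / 14633050 = 0.2372

0.2372


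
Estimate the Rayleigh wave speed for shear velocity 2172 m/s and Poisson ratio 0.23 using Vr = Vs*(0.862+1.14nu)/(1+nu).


Numerator factor = 0.862 + 1.14*0.23 = 1.1242
Denominator = 1 + 0.23 = 1.23
Vr = 2172 * 1.1242 / 1.23 = 1985.17 m/s

1985.17


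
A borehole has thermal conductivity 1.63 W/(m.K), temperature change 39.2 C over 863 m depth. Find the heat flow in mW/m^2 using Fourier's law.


q = k * dT / dz * 1000
= 1.63 * 39.2 / 863 * 1000
= 0.074039 * 1000
= 74.0394 mW/m^2

74.0394


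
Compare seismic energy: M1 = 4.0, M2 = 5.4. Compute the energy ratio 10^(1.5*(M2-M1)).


M2 - M1 = 5.4 - 4.0 = 1.4
1.5 * 1.4 = 2.1
ratio = 10^2.1 = 125.89

125.89


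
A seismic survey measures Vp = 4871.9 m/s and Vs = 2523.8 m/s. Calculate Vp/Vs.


Vp/Vs = 4871.9 / 2523.8
= 1.9304

1.9304


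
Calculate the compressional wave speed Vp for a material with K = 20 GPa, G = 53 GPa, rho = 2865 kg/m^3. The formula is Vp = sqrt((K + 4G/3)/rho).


First compute the effective modulus:
K + 4G/3 = 20e9 + 4*53e9/3 = 90666666666.67 Pa
Then divide by density:
90666666666.67 / 2865 = 31646305.9919 Pa/(kg/m^3)
Take the square root:
Vp = sqrt(31646305.9919) = 5625.5 m/s

5625.5


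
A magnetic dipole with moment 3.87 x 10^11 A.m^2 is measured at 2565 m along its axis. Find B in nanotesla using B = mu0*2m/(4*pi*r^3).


m = 3.87 x 10^11 = 387000000000 A.m^2
2m = 774000000000 A.m^2
r^3 = 2565^3 = 16875712125
B = (4pi*10^-7) * 774000000000 / (4*pi * 16875712125) * 1e9
= 972637.085551 / 212066452943.98 * 1e9
= 4586.4731 nT

4586.4731


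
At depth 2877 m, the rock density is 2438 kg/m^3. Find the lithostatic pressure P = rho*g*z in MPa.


P = rho * g * z / 1e6
= 2438 * 9.81 * 2877 / 1e6
= 68808576.06 / 1e6
= 68.8086 MPa

68.8086


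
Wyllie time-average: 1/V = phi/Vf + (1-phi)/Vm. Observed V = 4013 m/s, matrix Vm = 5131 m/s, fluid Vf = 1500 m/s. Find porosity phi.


1/V - 1/Vm = 1/4013 - 1/5131 = 5.43e-05
1/Vf - 1/Vm = 1/1500 - 1/5131 = 0.00047177
phi = 5.43e-05 / 0.00047177 = 0.1151

0.1151


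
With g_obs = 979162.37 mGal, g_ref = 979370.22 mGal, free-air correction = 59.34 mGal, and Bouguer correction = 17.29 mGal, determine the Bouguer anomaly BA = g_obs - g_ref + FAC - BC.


BA = g_obs - g_ref + FAC - BC
= 979162.37 - 979370.22 + 59.34 - 17.29
= -165.8 mGal

-165.8


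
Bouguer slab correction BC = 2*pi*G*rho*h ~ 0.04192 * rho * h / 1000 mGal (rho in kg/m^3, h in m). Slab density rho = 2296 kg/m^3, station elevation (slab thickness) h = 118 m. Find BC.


BC = 0.04192 * rho * h / 1000
= 0.04192 * 2296 * 118 / 1000
= 11.3573 mGal

11.3573


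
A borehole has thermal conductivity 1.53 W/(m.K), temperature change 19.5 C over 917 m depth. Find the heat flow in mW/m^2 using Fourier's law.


q = k * dT / dz * 1000
= 1.53 * 19.5 / 917 * 1000
= 0.032535 * 1000
= 32.5354 mW/m^2

32.5354


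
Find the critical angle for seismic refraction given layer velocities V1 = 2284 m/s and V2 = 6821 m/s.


V1/V2 = 2284/6821 = 0.334848
theta_c = arcsin(0.334848) = 19.5633 degrees

19.5633


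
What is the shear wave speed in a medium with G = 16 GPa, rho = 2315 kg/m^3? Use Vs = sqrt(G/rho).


Convert G to Pa: G = 16e9 Pa
Compute G/rho = 16e9 / 2315 = 6911447.0842
Vs = sqrt(6911447.0842) = 2628.96 m/s

2628.96


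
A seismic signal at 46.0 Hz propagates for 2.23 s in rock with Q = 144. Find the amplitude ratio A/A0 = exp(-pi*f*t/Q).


pi*f*t/Q = pi*46.0*2.23/144 = 2.237948
A/A0 = exp(-2.237948) = 0.106677

0.106677


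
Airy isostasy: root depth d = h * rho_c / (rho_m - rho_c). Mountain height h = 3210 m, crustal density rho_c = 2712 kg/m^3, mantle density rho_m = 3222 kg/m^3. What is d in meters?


rho_m - rho_c = 3222 - 2712 = 510
d = 3210 * 2712 / 510
= 8705520 / 510
= 17069.65 m

17069.65


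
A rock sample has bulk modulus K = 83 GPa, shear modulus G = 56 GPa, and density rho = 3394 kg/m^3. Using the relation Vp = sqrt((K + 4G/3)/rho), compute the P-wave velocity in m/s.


First compute the effective modulus:
K + 4G/3 = 83e9 + 4*56e9/3 = 157666666666.67 Pa
Then divide by density:
157666666666.67 / 3394 = 46454527.5977 Pa/(kg/m^3)
Take the square root:
Vp = sqrt(46454527.5977) = 6815.76 m/s

6815.76


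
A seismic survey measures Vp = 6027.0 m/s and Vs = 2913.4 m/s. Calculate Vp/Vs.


Vp/Vs = 6027.0 / 2913.4
= 2.0687

2.0687


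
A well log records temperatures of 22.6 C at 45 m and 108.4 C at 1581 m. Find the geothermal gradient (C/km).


dT = 108.4 - 22.6 = 85.8 C
dz = 1581 - 45 = 1536 m
gradient = dT/dz * 1000 = 85.8/1536 * 1000 = 55.8594 C/km

55.8594


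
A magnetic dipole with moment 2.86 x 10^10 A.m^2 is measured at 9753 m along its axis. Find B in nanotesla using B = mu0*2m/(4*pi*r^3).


m = 2.86 x 10^10 = 28600000000 A.m^2
2m = 57200000000 A.m^2
r^3 = 9753^3 = 927715200777
B = (4pi*10^-7) * 57200000000 / (4*pi * 927715200777) * 1e9
= 71879.639914 / 11658013037538.41 * 1e9
= 6.1657 nT

6.1657


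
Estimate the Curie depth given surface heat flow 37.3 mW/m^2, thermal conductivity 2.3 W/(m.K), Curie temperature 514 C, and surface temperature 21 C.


T_Curie - T_surf = 514 - 21 = 493 C
Convert q to W/m^2: 37.3 mW/m^2 = 0.0373 W/m^2
d = 493 * 2.3 / 0.0373 = 30399.46 m

30399.46


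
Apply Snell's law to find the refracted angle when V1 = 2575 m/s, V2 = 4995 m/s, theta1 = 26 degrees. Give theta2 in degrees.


sin(theta1) = sin(26 deg) = 0.438371
sin(theta2) = V2/V1 * sin(theta1) = 4995/2575 * 0.438371 = 0.850355
theta2 = arcsin(0.850355) = 58.2503 degrees

58.2503


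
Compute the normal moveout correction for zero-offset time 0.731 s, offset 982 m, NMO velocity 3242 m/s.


x/Vnmo = 982/3242 = 0.302899
(x/Vnmo)^2 = 0.091748
t0^2 = 0.534361
sqrt(0.534361 + 0.091748) = 0.791271
dt = 0.791271 - 0.731 = 0.060271

0.060271


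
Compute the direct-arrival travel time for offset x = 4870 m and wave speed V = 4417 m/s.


t = x / V
= 4870 / 4417
= 1.1026 s

1.1026


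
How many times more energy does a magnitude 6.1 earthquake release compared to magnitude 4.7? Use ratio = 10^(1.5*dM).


M2 - M1 = 6.1 - 4.7 = 1.4
1.5 * 1.4 = 2.1
ratio = 10^2.1 = 125.89

125.89


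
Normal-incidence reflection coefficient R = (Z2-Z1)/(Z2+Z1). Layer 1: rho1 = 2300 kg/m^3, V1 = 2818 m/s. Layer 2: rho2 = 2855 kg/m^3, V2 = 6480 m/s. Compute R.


Z1 = 2300 * 2818 = 6481400
Z2 = 2855 * 6480 = 18500400
R = (18500400 - 6481400) / (18500400 + 6481400) = 12019000 / 24981800 = 0.4811

0.4811


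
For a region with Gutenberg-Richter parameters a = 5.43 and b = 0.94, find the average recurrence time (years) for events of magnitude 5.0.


log10(N) = 5.43 - 0.94*5.0 = 0.73
N = 10^0.73 = 5.370318
T = 1/N = 1/5.370318 = 0.1862 years

0.1862


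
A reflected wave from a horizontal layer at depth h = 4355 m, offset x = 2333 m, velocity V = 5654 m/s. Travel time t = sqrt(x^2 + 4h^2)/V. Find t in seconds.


x^2 + 4h^2 = 2333^2 + 4*4355^2 = 5442889 + 75864100 = 81306989
sqrt(81306989) = 9017.0388
t = 9017.0388 / 5654 = 1.5948 s

1.5948


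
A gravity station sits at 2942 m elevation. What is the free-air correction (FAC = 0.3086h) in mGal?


FAC = 0.3086 * h
= 0.3086 * 2942
= 907.9012 mGal

907.9012


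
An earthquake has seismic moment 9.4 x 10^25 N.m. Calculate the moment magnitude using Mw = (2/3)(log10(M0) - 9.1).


log10(M0) = log10(9.4 x 10^25) = 25.9731
Mw = 2/3 * (25.9731 - 9.1)
= 2/3 * 16.8731
= 11.25

11.25


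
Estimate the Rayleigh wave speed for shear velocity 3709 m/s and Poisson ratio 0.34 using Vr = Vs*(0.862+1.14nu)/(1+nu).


Numerator factor = 0.862 + 1.14*0.34 = 1.2496
Denominator = 1 + 0.34 = 1.34
Vr = 3709 * 1.2496 / 1.34 = 3458.78 m/s

3458.78


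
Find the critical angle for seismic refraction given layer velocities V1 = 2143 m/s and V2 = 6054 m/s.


V1/V2 = 2143/6054 = 0.353981
theta_c = arcsin(0.353981) = 20.731 degrees

20.731


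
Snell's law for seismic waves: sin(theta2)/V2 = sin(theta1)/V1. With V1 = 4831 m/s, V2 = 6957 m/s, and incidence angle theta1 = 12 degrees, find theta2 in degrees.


sin(theta1) = sin(12 deg) = 0.207912
sin(theta2) = V2/V1 * sin(theta1) = 6957/4831 * 0.207912 = 0.299408
theta2 = arcsin(0.299408) = 17.4221 degrees

17.4221


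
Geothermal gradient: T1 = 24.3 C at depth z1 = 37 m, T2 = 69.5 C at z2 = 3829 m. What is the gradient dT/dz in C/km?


dT = 69.5 - 24.3 = 45.2 C
dz = 3829 - 37 = 3792 m
gradient = dT/dz * 1000 = 45.2/3792 * 1000 = 11.9198 C/km

11.9198


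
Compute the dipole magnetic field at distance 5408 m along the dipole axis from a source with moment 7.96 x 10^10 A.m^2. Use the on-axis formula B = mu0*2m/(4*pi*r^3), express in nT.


m = 7.96 x 10^10 = 79600000000 A.m^2
2m = 159200000000 A.m^2
r^3 = 5408^3 = 158164877312
B = (4pi*10^-7) * 159200000000 / (4*pi * 158164877312) * 1e9
= 200056.620181 / 1987558466477.24 * 1e9
= 100.6545 nT

100.6545


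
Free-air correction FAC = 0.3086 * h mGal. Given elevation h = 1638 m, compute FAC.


FAC = 0.3086 * h
= 0.3086 * 1638
= 505.4868 mGal

505.4868


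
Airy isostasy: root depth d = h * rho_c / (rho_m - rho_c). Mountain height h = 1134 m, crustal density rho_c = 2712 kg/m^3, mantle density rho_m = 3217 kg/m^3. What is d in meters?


rho_m - rho_c = 3217 - 2712 = 505
d = 1134 * 2712 / 505
= 3075408 / 505
= 6089.92 m

6089.92


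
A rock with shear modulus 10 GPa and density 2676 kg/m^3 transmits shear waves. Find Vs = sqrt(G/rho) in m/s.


Convert G to Pa: G = 10e9 Pa
Compute G/rho = 10e9 / 2676 = 3736920.7773
Vs = sqrt(3736920.7773) = 1933.11 m/s

1933.11


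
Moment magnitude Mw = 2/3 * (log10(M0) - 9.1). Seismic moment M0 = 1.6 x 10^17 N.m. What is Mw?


log10(M0) = log10(1.6 x 10^17) = 17.2041
Mw = 2/3 * (17.2041 - 9.1)
= 2/3 * 8.1041
= 5.4

5.4


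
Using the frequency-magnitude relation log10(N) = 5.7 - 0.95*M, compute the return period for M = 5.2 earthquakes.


log10(N) = 5.7 - 0.95*5.2 = 0.76
N = 10^0.76 = 5.754399
T = 1/N = 1/5.754399 = 0.1738 years

0.1738


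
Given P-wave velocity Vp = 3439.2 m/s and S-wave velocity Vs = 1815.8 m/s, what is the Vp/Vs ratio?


Vp/Vs = 3439.2 / 1815.8
= 1.894

1.894


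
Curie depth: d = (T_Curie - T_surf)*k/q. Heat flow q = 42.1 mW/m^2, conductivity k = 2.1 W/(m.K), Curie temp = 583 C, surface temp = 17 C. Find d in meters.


T_Curie - T_surf = 583 - 17 = 566 C
Convert q to W/m^2: 42.1 mW/m^2 = 0.0421 W/m^2
d = 566 * 2.1 / 0.0421 = 28232.78 m

28232.78


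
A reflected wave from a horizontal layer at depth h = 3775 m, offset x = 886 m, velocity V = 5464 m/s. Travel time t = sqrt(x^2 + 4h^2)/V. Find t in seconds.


x^2 + 4h^2 = 886^2 + 4*3775^2 = 784996 + 57002500 = 57787496
sqrt(57787496) = 7601.8087
t = 7601.8087 / 5464 = 1.3913 s

1.3913


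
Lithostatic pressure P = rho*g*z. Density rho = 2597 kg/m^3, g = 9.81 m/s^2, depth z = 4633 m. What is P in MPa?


P = rho * g * z / 1e6
= 2597 * 9.81 * 4633 / 1e6
= 118032948.81 / 1e6
= 118.0329 MPa

118.0329


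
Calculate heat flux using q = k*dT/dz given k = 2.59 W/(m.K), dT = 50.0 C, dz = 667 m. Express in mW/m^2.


q = k * dT / dz * 1000
= 2.59 * 50.0 / 667 * 1000
= 0.194153 * 1000
= 194.1529 mW/m^2

194.1529


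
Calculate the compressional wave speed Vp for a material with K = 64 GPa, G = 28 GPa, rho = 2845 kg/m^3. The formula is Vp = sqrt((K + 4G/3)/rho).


First compute the effective modulus:
K + 4G/3 = 64e9 + 4*28e9/3 = 101333333333.33 Pa
Then divide by density:
101333333333.33 / 2845 = 35618043.3509 Pa/(kg/m^3)
Take the square root:
Vp = sqrt(35618043.3509) = 5968.09 m/s

5968.09


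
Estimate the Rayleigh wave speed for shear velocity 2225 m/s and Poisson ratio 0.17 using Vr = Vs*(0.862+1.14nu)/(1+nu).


Numerator factor = 0.862 + 1.14*0.17 = 1.0558
Denominator = 1 + 0.17 = 1.17
Vr = 2225 * 1.0558 / 1.17 = 2007.82 m/s

2007.82


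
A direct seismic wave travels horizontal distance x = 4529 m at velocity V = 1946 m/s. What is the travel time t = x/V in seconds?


t = x / V
= 4529 / 1946
= 2.3273 s

2.3273


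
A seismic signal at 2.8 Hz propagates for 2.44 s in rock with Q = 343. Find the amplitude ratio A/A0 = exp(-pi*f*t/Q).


pi*f*t/Q = pi*2.8*2.44/343 = 0.062575
A/A0 = exp(-0.062575) = 0.939342

0.939342


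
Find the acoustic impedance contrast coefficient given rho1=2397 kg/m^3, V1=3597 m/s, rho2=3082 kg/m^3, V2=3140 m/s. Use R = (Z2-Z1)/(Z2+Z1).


Z1 = 2397 * 3597 = 8622009
Z2 = 3082 * 3140 = 9677480
R = (9677480 - 8622009) / (9677480 + 8622009) = 1055471 / 18299489 = 0.0577

0.0577


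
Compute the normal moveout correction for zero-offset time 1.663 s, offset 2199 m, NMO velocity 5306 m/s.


x/Vnmo = 2199/5306 = 0.414436
(x/Vnmo)^2 = 0.171758
t0^2 = 2.765569
sqrt(2.765569 + 0.171758) = 1.713863
dt = 1.713863 - 1.663 = 0.050863

0.050863


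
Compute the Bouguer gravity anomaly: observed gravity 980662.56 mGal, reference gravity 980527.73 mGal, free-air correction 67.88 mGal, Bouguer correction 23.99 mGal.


BA = g_obs - g_ref + FAC - BC
= 980662.56 - 980527.73 + 67.88 - 23.99
= 178.72 mGal

178.72


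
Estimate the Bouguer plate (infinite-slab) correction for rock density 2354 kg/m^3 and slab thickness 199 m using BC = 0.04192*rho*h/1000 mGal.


BC = 0.04192 * rho * h / 1000
= 0.04192 * 2354 * 199 / 1000
= 19.6373 mGal

19.6373


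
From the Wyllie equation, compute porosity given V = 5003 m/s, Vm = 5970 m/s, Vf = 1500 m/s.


1/V - 1/Vm = 1/5003 - 1/5970 = 3.238e-05
1/Vf - 1/Vm = 1/1500 - 1/5970 = 0.00049916
phi = 3.238e-05 / 0.00049916 = 0.0649

0.0649


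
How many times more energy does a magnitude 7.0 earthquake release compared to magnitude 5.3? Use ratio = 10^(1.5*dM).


M2 - M1 = 7.0 - 5.3 = 1.7
1.5 * 1.7 = 2.55
ratio = 10^2.55 = 354.81

354.81


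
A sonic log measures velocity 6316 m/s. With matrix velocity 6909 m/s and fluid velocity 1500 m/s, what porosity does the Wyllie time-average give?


1/V - 1/Vm = 1/6316 - 1/6909 = 1.359e-05
1/Vf - 1/Vm = 1/1500 - 1/6909 = 0.00052193
phi = 1.359e-05 / 0.00052193 = 0.026

0.026


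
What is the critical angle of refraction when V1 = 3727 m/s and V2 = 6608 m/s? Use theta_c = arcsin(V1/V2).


V1/V2 = 3727/6608 = 0.564013
theta_c = arcsin(0.564013) = 34.3338 degrees

34.3338


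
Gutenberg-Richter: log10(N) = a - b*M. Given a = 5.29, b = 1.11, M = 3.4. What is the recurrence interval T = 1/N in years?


log10(N) = 5.29 - 1.11*3.4 = 1.516
N = 10^1.516 = 32.809529
T = 1/N = 1/32.809529 = 0.0305 years

0.0305


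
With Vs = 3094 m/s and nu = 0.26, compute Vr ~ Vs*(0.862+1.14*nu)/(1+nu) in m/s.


Numerator factor = 0.862 + 1.14*0.26 = 1.1584
Denominator = 1 + 0.26 = 1.26
Vr = 3094 * 1.1584 / 1.26 = 2844.52 m/s

2844.52
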